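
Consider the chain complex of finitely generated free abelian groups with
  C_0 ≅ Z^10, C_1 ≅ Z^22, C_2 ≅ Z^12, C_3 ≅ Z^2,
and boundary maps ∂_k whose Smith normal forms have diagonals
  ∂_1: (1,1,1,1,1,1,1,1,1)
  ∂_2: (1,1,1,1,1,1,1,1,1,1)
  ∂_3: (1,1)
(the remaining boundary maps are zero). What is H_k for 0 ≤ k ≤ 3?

H_0: b_0 = 10 − 0 − 9 = 1; torsion from ∂_1 factors > 1: none. So H_0 = Z.
H_1: b_1 = 22 − 9 − 10 = 3; torsion from ∂_2 factors > 1: none. So H_1 = Z^3.
H_2: b_2 = 12 − 10 − 2 = 0; torsion from ∂_3 factors > 1: none. So H_2 = 0.
H_3: b_3 = 2 − 2 − 0 = 0; torsion from ∂_4 factors > 1: none. So H_3 = 0.

H_0 = Z,  H_1 = Z^3,  H_2 = 0,  H_3 = 0.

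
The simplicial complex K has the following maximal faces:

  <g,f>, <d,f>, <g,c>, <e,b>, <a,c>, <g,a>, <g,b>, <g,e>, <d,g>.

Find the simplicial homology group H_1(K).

Fix the vertex order a < b < c < d < e < f < g and write every simplex with vertices in increasing order. Then dim K = 1 and the simplices of K are:

  0-simplices (7): a, b, c, d, e, f, g
  1-simplices (9): ac, ag, be, bg, cg, df, dg, eg, fg

Hence C_0 ≅ Z^7, C_1 ≅ Z^9.

The boundary map ∂_1: C_1 → C_0 is given by ∂[p,q] = [q] − [p].
As a 7×9 matrix over Z this has rank 6, with invariant factors (1,1,1,1,1,1).

Reading off H_k = ker ∂_k / im ∂_{k+1}:

  H_1: rank ker ∂_1 − rank ∂_2 = (9 − 6) − 0 = 3, and there is no ∂_2, so H_1 = Z^3.

(K is a triangulation of a wedge of 3 circles.)

H_1 = Z^3.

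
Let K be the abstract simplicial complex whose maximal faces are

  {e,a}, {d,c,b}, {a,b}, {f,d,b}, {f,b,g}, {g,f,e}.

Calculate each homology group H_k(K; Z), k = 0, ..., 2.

H_0 = Z,  H_1 = Z,  H_2 = 0.

K has 7 vertices, 11 edges, 4 triangles.
rank ∂_0 = 0, rank ∂_1 = 6 ⇒ b_0 = 7 − 0 − 6 = 1; all invariant factors of ∂_1 are 1 so no torsion. So H_0 = Z.
rank ∂_1 = 6, rank ∂_2 = 4 ⇒ b_1 = 11 − 6 − 4 = 1; all invariant factors of ∂_2 are 1 so no torsion. So H_1 = Z.
rank ∂_2 = 4, rank ∂_3 = 0 ⇒ b_2 = 4 − 4 − 0 = 0. So H_2 = 0.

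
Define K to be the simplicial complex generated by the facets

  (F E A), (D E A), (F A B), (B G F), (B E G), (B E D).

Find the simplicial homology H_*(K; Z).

K has 6 vertices, 12 edges, 6 triangles.
rank ∂_0 = 0, rank ∂_1 = 5 ⇒ b_0 = 6 − 0 − 5 = 1; all invariant factors of ∂_1 are 1 so no torsion. So H_0 ≅ Z.
rank ∂_1 = 5, rank ∂_2 = 6 ⇒ b_1 = 12 − 5 − 6 = 1; all invariant factors of ∂_2 are 1 so no torsion. So H_1 ≅ Z.
rank ∂_2 = 6, rank ∂_3 = 0 ⇒ b_2 = 6 − 6 − 0 = 0. So H_2 ≅ 0.

H_0 = Z,  H_1 = Z,  H_2 = 0.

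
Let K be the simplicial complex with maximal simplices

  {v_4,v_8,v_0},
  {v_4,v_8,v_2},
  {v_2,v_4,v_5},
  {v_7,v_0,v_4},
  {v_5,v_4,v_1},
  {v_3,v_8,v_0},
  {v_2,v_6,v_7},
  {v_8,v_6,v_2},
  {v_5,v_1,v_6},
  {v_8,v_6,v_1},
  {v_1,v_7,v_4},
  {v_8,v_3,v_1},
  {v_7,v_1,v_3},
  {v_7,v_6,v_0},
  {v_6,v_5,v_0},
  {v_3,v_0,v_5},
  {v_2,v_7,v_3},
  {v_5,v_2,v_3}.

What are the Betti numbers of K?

b_0 = 1, b_1 = 2, b_2 = 1.

Fix the vertex order v_0 < v_1 < v_2 < v_3 < v_4 < v_5 < v_6 < v_7 < v_8 and write every simplex with vertices in increasing order. Then dim K = 2 and the simplices of K are:

  0-simplices (9): [v_0], [v_1], [v_2], [v_3], [v_4], [v_5], [v_6], [v_7], [v_8]
  1-simplices (27): (27 of them)
  2-simplices (18): (18 of them)

so the chain groups are C_0 ≅ Z^9, C_1 ≅ Z^27, C_2 ≅ Z^18.

∂_1: C_1 → C_0 sends each edge [p,q] (with p < q) to q − p.
This gives a 9×27 integer matrix of rank 8; reducing to Smith normal form yields diagonal entries (1,1,1,1,1,1,1,1).

Boundary ∂_2: C_2 → C_1 maps a triangle to the signed sum of its edges. For instance
  ∂[v_0,v_4,v_8] = [v_4,v_8] − [v_0,v_8] + [v_0,v_4],
  ∂[v_1,v_4,v_5] = [v_4,v_5] − [v_1,v_5] + [v_1,v_4].
As a 27×18 matrix over Z this has rank 17, with invariant factors (1,1,1,1,1,1,1,1,1,1,1,1,1,1,1,1,1).

Computing H_k = (kernel of ∂_k) / (image of ∂_{k+1}):

  H_0: rank C_0 − rank ∂_1 = 9 − 8 = 1, and the invariant factors of ∂_1 are all 1, so H_0 ≅ Z.
  H_1: rank ker ∂_1 − rank ∂_2 = (27 − 8) − 17 = 2, and the invariant factors of ∂_2 are all 1, so H_1 ≅ Z^2.
  H_2: rank ker ∂_2 − rank ∂_3 = (18 − 17) − 0 = 1, and there is no ∂_3, so H_2 ≅ Z.

Hence the Betti numbers are b_0 = 1, b_1 = 2, b_2 = 1.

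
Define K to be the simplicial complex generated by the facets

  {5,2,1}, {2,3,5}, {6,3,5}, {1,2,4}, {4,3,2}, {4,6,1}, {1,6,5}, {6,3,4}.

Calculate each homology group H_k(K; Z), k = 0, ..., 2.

Take the total order 1 < 2 < 3 < 4 < 5 < 6 on the vertex set. Then K (dimension 2) consists of the simplices:

  0-simplices (6): [1], [2], [3], [4], [5], [6]
  1-simplices (12): [1,2], [1,4], [1,5], [1,6], [2,3], [2,4], [2,5], [3,4], [3,5], [3,6], [4,6], [5,6]
  2-simplices (8): [1,2,4], [1,2,5], [1,4,6], [1,5,6], [2,3,4], [2,3,5], [3,4,6], [3,5,6]

so the chain groups are C_0 ≅ Z^6, C_1 ≅ Z^12, C_2 ≅ Z^8.

Boundary ∂_1: C_1 → C_0 sends each edge [p,q] (with p < q) to q − p.
As a 6×12 matrix over Z this has rank 5, with invariant factors (1,1,1,1,1).

The boundary map ∂_2: C_2 → C_1 maps a triangle to the signed sum of its edges. For instance
  ∂[2,3,4] = [3,4] − [2,4] + [2,3],
  ∂[2,3,5] = [3,5] − [2,5] + [2,3].
The 12×8 boundary matrix has rank 7 and Smith normal form diag(1,1,1,1,1,1,1).

From H_k ≅ ker(∂_k) / im(∂_{k+1}) we obtain:

  H_0: rank C_0 − rank ∂_1 = 6 − 5 = 1, and the invariant factors of ∂_1 are all 1, so H_0 ≅ Z.
  H_1: rank ker ∂_1 − rank ∂_2 = (12 − 5) − 7 = 0, and the invariant factors of ∂_2 are all 1, so H_1 ≅ 0.
  H_2: rank ker ∂_2 − rank ∂_3 = (8 − 7) − 0 = 1, and there is no ∂_3, so H_2 ≅ Z.

H_0 = Z,  H_1 = 0,  H_2 = Z.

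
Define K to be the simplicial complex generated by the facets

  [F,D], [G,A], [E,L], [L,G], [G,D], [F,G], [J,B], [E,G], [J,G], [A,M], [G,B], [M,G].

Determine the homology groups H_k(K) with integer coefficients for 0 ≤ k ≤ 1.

H_0 ≅ Z,  H_1 ≅ Z^4.

Order the vertices as A < B < D < E < F < G < J < L < M. Listing each simplex with vertices in this order, K has dimension 1 with simplices:

  0-simplices (9): A, B, D, E, F, G, J, L, M
  1-simplices (12): AG, AM, BG, BJ, DF, DG, EG, EL, FG, GJ, GL, GM

Hence C_0 ≅ Z^9, C_1 ≅ Z^12.

∂_1: C_1 → C_0 is given by ∂[p,q] = [q] − [p].
The resulting 9×12 matrix has rank 8, and its Smith normal form has invariant factors (1,1,1,1,1,1,1,1).

Reading off H_k = ker ∂_k / im ∂_{k+1}:

  H_0: rank C_0 − rank ∂_1 = 9 − 8 = 1, and the invariant factors of ∂_1 are all 1, so H_0 = Z.
  H_1: rank ker ∂_1 − rank ∂_2 = (12 − 8) − 0 = 4, and there is no ∂_2, so H_1 = Z^4.

As a check, the Euler characteristic is 9 − 12 = -3, which agrees with 1 − 4 = -3.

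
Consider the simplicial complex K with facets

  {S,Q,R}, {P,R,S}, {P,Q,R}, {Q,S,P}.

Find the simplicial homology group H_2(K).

We work with the vertex ordering P < Q < R < S. The simplices of K, each written with vertices in increasing order, are:

  0-simplices (4): P, Q, R, S
  1-simplices (6): PQ, PR, PS, QR, QS, RS
  2-simplices (4): PQR, PQS, PRS, QRS

so the chain groups are C_0 ≅ Z^4, C_1 ≅ Z^6, C_2 ≅ Z^4.

Boundary ∂_1: C_1 → C_0 is given by ∂[p,q] = [q] − [p]. For instance
  ∂PS = S − P.
As a 4×6 matrix over Z this has rank 3, with invariant factors (1,1,1).

The boundary map ∂_2: C_2 → C_1 sends each 2-simplex [p,q,r] to [q,r] − [p,r] + [p,q]. For instance
  ∂PQS = QS − PS + PQ,
  ∂PRS = RS − PS + PR.
This gives a 6×4 integer matrix of rank 3; reducing to Smith normal form yields diagonal entries (1,1,1).

Computing H_k = (kernel of ∂_k) / (image of ∂_{k+1}):

  H_2: rank ker ∂_2 − rank ∂_3 = (4 − 3) − 0 = 1, and there is no ∂_3, so H_2 ≅ Z.

H_2 = Z.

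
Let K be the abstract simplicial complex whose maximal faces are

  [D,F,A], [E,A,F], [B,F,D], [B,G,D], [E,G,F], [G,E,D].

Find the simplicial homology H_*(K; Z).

Fix the vertex order A < B < D < E < F < G and write every simplex with vertices in increasing order. Then dim K = 2 and the simplices of K are:

  0-simplices (6): A, B, D, E, F, G
  1-simplices (12): AD, AE, AF, BD, BF, BG, DE, DF, DG, EF, EG, FG
  2-simplices (6): ADF, AEF, BDF, BDG, DEG, EFG

so the chain groups are C_0 ≅ Z^6, C_1 ≅ Z^12, C_2 ≅ Z^6.

Boundary ∂_1: C_1 → C_0 is given by ∂[p,q] = [q] − [p]. For instance
  ∂EG = G − E.
The resulting 6×12 matrix has rank 5, and its Smith normal form has invariant factors (1,1,1,1,1).

Boundary ∂_2: C_2 → C_1 acts by ∂[p,q,r] = [q,r] − [p,r] + [p,q]. For instance
  ∂DEG = EG − DG + DE,
  ∂ADF = DF − AF + AD.
As a 12×6 matrix over Z this has rank 6, with invariant factors (1,1,1,1,1,1).

From H_k ≅ ker(∂_k) / im(∂_{k+1}) we obtain:

  H_0: rank C_0 − rank ∂_1 = 6 − 5 = 1, and the invariant factors of ∂_1 are all 1, so H_0 = Z.
  H_1: rank ker ∂_1 − rank ∂_2 = (12 − 5) − 6 = 1, and the invariant factors of ∂_2 are all 1, so H_1 = Z.
  H_2: rank ker ∂_2 − rank ∂_3 = (6 − 6) − 0 = 0, and there is no ∂_3, so H_2 = 0.

As a check, the Euler characteristic is 6 − 12 + 6 = 0, which agrees with 1 − 1 + 0 = 0.
(K is a triangulation of the cylinder S^1 x I.)

H_0 ≅ Z,  H_1 ≅ Z,  H_2 = 0.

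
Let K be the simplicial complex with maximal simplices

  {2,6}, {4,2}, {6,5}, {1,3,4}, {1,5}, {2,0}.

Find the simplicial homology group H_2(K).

Order the vertices as 0 < 1 < 2 < 3 < 4 < 5 < 6. Listing each simplex with vertices in this order, K has dimension 2 with simplices:

  0-simplices (7): [0], [1], [2], [3], [4], [5], [6]
  1-simplices (8): [0,2], [1,3], [1,4], [1,5], [2,4], [2,6], [3,4], [5,6]
  2-simplices (1): [1,3,4]

Hence C_0 ≅ Z^7, C_1 ≅ Z^8, C_2 ≅ Z^1.

∂_1: C_1 → C_0 maps an edge to its endpoints' difference, ∂[p,q] = q − p. For instance
  ∂[2,6] = [6] − [2].
The resulting 7×8 matrix has rank 6, and its Smith normal form has invariant factors (1,1,1,1,1,1).

The boundary map ∂_2: C_2 → C_1 acts by ∂[p,q,r] = [q,r] − [p,r] + [p,q]. For instance
  ∂[1,3,4] = [3,4] − [1,4] + [1,3].
The resulting 8×1 matrix has rank 1, and its Smith normal form has invariant factors (1).

Computing H_k = (kernel of ∂_k) / (image of ∂_{k+1}):

  H_2: rank ker ∂_2 − rank ∂_3 = (1 − 1) − 0 = 0, and there is no ∂_3, so H_2 ≅ 0.

H_2 ≅ 0.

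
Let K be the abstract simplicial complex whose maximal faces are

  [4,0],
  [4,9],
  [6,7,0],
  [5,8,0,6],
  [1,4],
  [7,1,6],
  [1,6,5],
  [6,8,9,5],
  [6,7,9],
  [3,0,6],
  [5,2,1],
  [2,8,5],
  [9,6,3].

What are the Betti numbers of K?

b_0 = 1, b_1 = 2, b_2 = 0, b_3 = 0.

We work with the vertex ordering 0 < 1 < 2 < 3 < 4 < 5 < 6 < 7 < 8 < 9. The simplices of K, each written with vertices in increasing order, are:

  0-simplices (10): [0], [1], [2], [3], [4], [5], [6], [7], [8], [9]
  1-simplices (24): (24 of them)
  2-simplices (15): [0,3,6], [0,5,6], [0,5,8], [0,6,7], [0,6,8], [1,2,5], [1,5,6], [1,6,7], [2,5,8], [3,6,9], [5,6,8], [5,6,9], [5,8,9], [6,7,9], [6,8,9]
  3-simplices (2): [0,5,6,8], [5,6,8,9]

Hence C_0 ≅ Z^10, C_1 ≅ Z^24, C_2 ≅ Z^15, C_3 ≅ Z^2.

∂_1: C_1 → C_0 maps an edge to its endpoints' difference, ∂[p,q] = q − p. For instance
  ∂[8,9] = [9] − [8].
This gives a 10×24 integer matrix of rank 9; reducing to Smith normal form yields diagonal entries (1,1,1,1,1,1,1,1,1).

∂_2: C_2 → C_1 acts by ∂[p,q,r] = [q,r] − [p,r] + [p,q]. For instance
  ∂[5,8,9] = [8,9] − [5,9] + [5,8],
  ∂[0,6,8] = [6,8] − [0,8] + [0,6].
The 24×15 boundary matrix has rank 13 and Smith normal form diag(1,1,1,1,1,1,1,1,1,1,1,1,1).

Boundary ∂_3: C_3 → C_2 sends each 3-simplex σ to the alternating sum Σ_i (−1)^i (σ with its i-th vertex removed). For instance
  ∂[0,5,6,8] = [5,6,8] − [0,6,8] + [0,5,8] − [0,5,6],
  ∂[5,6,8,9] = [6,8,9] − [5,8,9] + [5,6,9] − [5,6,8].
This gives a 15×2 integer matrix of rank 2; reducing to Smith normal form yields diagonal entries (1,1).

From H_k ≅ ker(∂_k) / im(∂_{k+1}) we obtain:

  H_0: rank C_0 − rank ∂_1 = 10 − 9 = 1, and the invariant factors of ∂_1 are all 1, so H_0 ≅ Z.
  H_1: rank ker ∂_1 − rank ∂_2 = (24 − 9) − 13 = 2, and the invariant factors of ∂_2 are all 1, so H_1 ≅ Z^2.
  H_2: rank ker ∂_2 − rank ∂_3 = (15 − 13) − 2 = 0, and the invariant factors of ∂_3 are all 1, so H_2 ≅ 0.
  H_3: rank ker ∂_3 − rank ∂_4 = (2 − 2) − 0 = 0, and there is no ∂_4, so H_3 ≅ 0.

Hence the Betti numbers are b_0 = 1, b_1 = 2, b_2 = 0, b_3 = 0.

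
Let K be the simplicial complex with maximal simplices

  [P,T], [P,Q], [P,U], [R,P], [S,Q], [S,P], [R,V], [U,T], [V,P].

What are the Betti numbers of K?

We work with the vertex ordering P < Q < R < S < T < U < V. The simplices of K, each written with vertices in increasing order, are:

  0-simplices (7): P, Q, R, S, T, U, V
  1-simplices (9): PQ, PR, PS, PT, PU, PV, QS, RV, TU

Hence C_0 ≅ Z^7, C_1 ≅ Z^9.

The boundary map ∂_1: C_1 → C_0 is given by ∂[p,q] = [q] − [p]. For instance
  ∂PS = S − P.
The 7×9 boundary matrix has rank 6 and Smith normal form diag(1,1,1,1,1,1).

Reading off H_k = ker ∂_k / im ∂_{k+1}:

  H_0: rank C_0 − rank ∂_1 = 7 − 6 = 1, and the invariant factors of ∂_1 are all 1, so H_0 ≅ Z.
  H_1: rank ker ∂_1 − rank ∂_2 = (9 − 6) − 0 = 3, and there is no ∂_2, so H_1 ≅ Z^3.

(K is a triangulation of a wedge of 3 circles.)

Hence the Betti numbers are b_0 = 1, b_1 = 3.

b_0 = 1, b_1 = 3.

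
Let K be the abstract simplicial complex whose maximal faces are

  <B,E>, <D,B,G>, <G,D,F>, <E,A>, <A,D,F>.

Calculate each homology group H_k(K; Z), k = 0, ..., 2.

Order the vertices as A < B < D < E < F < G. Listing each simplex with vertices in this order, K has dimension 2 with simplices:

  0-simplices (6): A, B, D, E, F, G
  1-simplices (9): AD, AE, AF, BD, BE, BG, DF, DG, FG
  2-simplices (3): ADF, BDG, DFG

giving chain groups C_0 ≅ Z^6, C_1 ≅ Z^9, C_2 ≅ Z^3.

∂_1: C_1 → C_0 maps an edge to its endpoints' difference, ∂[p,q] = q − p.
The resulting 6×9 matrix has rank 5, and its Smith normal form has invariant factors (1,1,1,1,1).

∂_2: C_2 → C_1 sends each 2-simplex [p,q,r] to [q,r] − [p,r] + [p,q]. For instance
  ∂ADF = DF − AF + AD,
  ∂BDG = DG − BG + BD.
The resulting 9×3 matrix has rank 3, and its Smith normal form has invariant factors (1,1,1).

From H_k ≅ ker(∂_k) / im(∂_{k+1}) we obtain:

  H_0: rank C_0 − rank ∂_1 = 6 − 5 = 1, and the invariant factors of ∂_1 are all 1, so H_0 ≅ Z.
  H_1: rank ker ∂_1 − rank ∂_2 = (9 − 5) − 3 = 1, and the invariant factors of ∂_2 are all 1, so H_1 ≅ Z.
  H_2: rank ker ∂_2 − rank ∂_3 = (3 − 3) − 0 = 0, and there is no ∂_3, so H_2 ≅ 0.

As a check, the Euler characteristic is 6 − 9 + 3 = 0, which agrees with 1 − 1 + 0 = 0.

H_0 ≅ Z,  H_1 ≅ Z,  H_2 = 0.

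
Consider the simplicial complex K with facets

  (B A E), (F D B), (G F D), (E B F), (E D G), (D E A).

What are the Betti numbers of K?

We work with the vertex ordering A < B < D < E < F < G. The simplices of K, each written with vertices in increasing order, are:

  0-simplices (6): A, B, D, E, F, G
  1-simplices (12): AB, AD, AE, BD, BE, BF, DE, DF, DG, EF, EG, FG
  2-simplices (6): ABE, ADE, BDF, BEF, DEG, DFG

so the chain groups are C_0 ≅ Z^6, C_1 ≅ Z^12, C_2 ≅ Z^6.

Boundary ∂_1: C_1 → C_0 sends each edge [p,q] (with p < q) to q − p. For instance
  ∂AB = B − A.
The 6×12 boundary matrix has rank 5 and Smith normal form diag(1,1,1,1,1).

Boundary ∂_2: C_2 → C_1 acts by ∂[p,q,r] = [q,r] − [p,r] + [p,q]. For instance
  ∂DEG = EG − DG + DE,
  ∂BEF = EF − BF + BE.
This gives a 12×6 integer matrix of rank 6; reducing to Smith normal form yields diagonal entries (1,1,1,1,1,1).

Reading off H_k = ker ∂_k / im ∂_{k+1}:

  H_0: rank C_0 − rank ∂_1 = 6 − 5 = 1, and the invariant factors of ∂_1 are all 1, so H_0 = Z.
  H_1: rank ker ∂_1 − rank ∂_2 = (12 − 5) − 6 = 1, and the invariant factors of ∂_2 are all 1, so H_1 = Z.
  H_2: rank ker ∂_2 − rank ∂_3 = (6 − 6) − 0 = 0, and there is no ∂_3, so H_2 = 0.

As a check, the Euler characteristic is 6 − 12 + 6 = 0, which agrees with 1 − 1 + 0 = 0.

Hence the Betti numbers are b_0 = 1, b_1 = 1, b_2 = 0.

b_0 = 1, b_1 = 1, b_2 = 0.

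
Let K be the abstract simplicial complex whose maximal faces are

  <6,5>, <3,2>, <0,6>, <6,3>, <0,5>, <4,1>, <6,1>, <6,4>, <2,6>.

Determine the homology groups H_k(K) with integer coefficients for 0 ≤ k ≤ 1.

H_0 ≅ Z,  H_1 ≅ Z^3.

Fix the vertex order 0 < 1 < 2 < 3 < 4 < 5 < 6 and write every simplex with vertices in increasing order. Then dim K = 1 and the simplices of K are:

  0-simplices (7): [0], [1], [2], [3], [4], [5], [6]
  1-simplices (9): [0,5], [0,6], [1,4], [1,6], [2,3], [2,6], [3,6], [4,6], [5,6]

so the chain groups are C_0 ≅ Z^7, C_1 ≅ Z^9.

∂_1: C_1 → C_0 is given by ∂[p,q] = [q] − [p].
The 7×9 boundary matrix has rank 6 and Smith normal form diag(1,1,1,1,1,1).

Computing H_k = (kernel of ∂_k) / (image of ∂_{k+1}):

  H_0: rank C_0 − rank ∂_1 = 7 − 6 = 1, and the invariant factors of ∂_1 are all 1, so H_0 = Z.
  H_1: rank ker ∂_1 − rank ∂_2 = (9 − 6) − 0 = 3, and there is no ∂_2, so H_1 = Z^3.

As a check, the Euler characteristic is 7 − 9 = -2, which agrees with 1 − 3 = -2.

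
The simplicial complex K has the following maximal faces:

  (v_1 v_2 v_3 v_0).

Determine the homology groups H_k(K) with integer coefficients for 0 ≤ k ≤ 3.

Order the vertices as v_0 < v_1 < v_2 < v_3. Listing each simplex with vertices in this order, K has dimension 3 with simplices:

  0-simplices (4): [v_0], [v_1], [v_2], [v_3]
  1-simplices (6): [v_0,v_1], [v_0,v_2], [v_0,v_3], [v_1,v_2], [v_1,v_3], [v_2,v_3]
  2-simplices (4): [v_0,v_1,v_2], [v_0,v_1,v_3], [v_0,v_2,v_3], [v_1,v_2,v_3]
  3-simplices (1): [v_0,v_1,v_2,v_3]

giving chain groups C_0 ≅ Z^4, C_1 ≅ Z^6, C_2 ≅ Z^4, C_3 ≅ Z^1.

∂_1: C_1 → C_0 sends each edge [p,q] (with p < q) to q − p. For instance
  ∂[v_0,v_2] = [v_2] − [v_0].
This gives a 4×6 integer matrix of rank 3; reducing to Smith normal form yields diagonal entries (1,1,1).

Boundary ∂_2: C_2 → C_1 acts by ∂[p,q,r] = [q,r] − [p,r] + [p,q]. For instance
  ∂[v_0,v_1,v_2] = [v_1,v_2] − [v_0,v_2] + [v_0,v_1],
  ∂[v_1,v_2,v_3] = [v_2,v_3] − [v_1,v_3] + [v_1,v_2].
The resulting 6×4 matrix has rank 3, and its Smith normal form has invariant factors (1,1,1).

The boundary map ∂_3: C_3 → C_2 sends each 3-simplex σ to the alternating sum Σ_i (−1)^i (σ with its i-th vertex removed). For instance
  ∂[v_0,v_1,v_2,v_3] = [v_1,v_2,v_3] − [v_0,v_2,v_3] + [v_0,v_1,v_3] − [v_0,v_1,v_2].
The 4×1 boundary matrix has rank 1 and Smith normal form diag(1).

Computing H_k = (kernel of ∂_k) / (image of ∂_{k+1}):

  H_0: rank C_0 − rank ∂_1 = 4 − 3 = 1, and the invariant factors of ∂_1 are all 1, so H_0 = Z.
  H_1: rank ker ∂_1 − rank ∂_2 = (6 − 3) − 3 = 0, and the invariant factors of ∂_2 are all 1, so H_1 = 0.
  H_2: rank ker ∂_2 − rank ∂_3 = (4 − 3) − 1 = 0, and the invariant factors of ∂_3 are all 1, so H_2 = 0.
  H_3: rank ker ∂_3 − rank ∂_4 = (1 − 1) − 0 = 0, and there is no ∂_4, so H_3 = 0.

(K is a triangulation of the 3-simplex.)

H_0 ≅ Z,  H_1 = 0,  H_2 = 0,  H_3 = 0.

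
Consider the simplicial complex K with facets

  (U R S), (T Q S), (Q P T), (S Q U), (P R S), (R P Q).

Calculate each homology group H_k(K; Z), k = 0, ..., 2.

Order the vertices as P < Q < R < S < T < U. Listing each simplex with vertices in this order, K has dimension 2 with simplices:

  0-simplices (6): P, Q, R, S, T, U
  1-simplices (12): PQ, PR, PS, PT, QR, QS, QT, QU, RS, RU, ST, SU
  2-simplices (6): PQR, PQT, PRS, QST, QSU, RSU

so the chain groups are C_0 ≅ Z^6, C_1 ≅ Z^12, C_2 ≅ Z^6.

∂_1: C_1 → C_0 maps an edge to its endpoints' difference, ∂[p,q] = q − p. For instance
  ∂RS = S − R.
As a 6×12 matrix over Z this has rank 5, with invariant factors (1,1,1,1,1).

Boundary ∂_2: C_2 → C_1 maps a triangle to the signed sum of its edges. For instance
  ∂RSU = SU − RU + RS,
  ∂QST = ST − QT + QS.
The resulting 12×6 matrix has rank 6, and its Smith normal form has invariant factors (1,1,1,1,1,1).

Computing H_k = (kernel of ∂_k) / (image of ∂_{k+1}):

  H_0: rank C_0 − rank ∂_1 = 6 − 5 = 1, and the invariant factors of ∂_1 are all 1, so H_0 ≅ Z.
  H_1: rank ker ∂_1 − rank ∂_2 = (12 − 5) − 6 = 1, and the invariant factors of ∂_2 are all 1, so H_1 ≅ Z.
  H_2: rank ker ∂_2 − rank ∂_3 = (6 − 6) − 0 = 0, and there is no ∂_3, so H_2 ≅ 0.

As a check, the Euler characteristic is 6 − 12 + 6 = 0, which agrees with 1 − 1 + 0 = 0.
(K is a triangulation of the cylinder S^1 x I.)

H_0 = Z,  H_1 = Z,  H_2 = 0.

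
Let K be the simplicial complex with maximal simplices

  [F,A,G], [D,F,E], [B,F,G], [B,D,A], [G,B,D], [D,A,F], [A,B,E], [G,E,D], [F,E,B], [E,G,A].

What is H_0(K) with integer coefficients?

H_0 ≅ Z.

We work with the vertex ordering A < B < D < E < F < G. The simplices of K, each written with vertices in increasing order, are:

  0-simplices (6): A, B, D, E, F, G
  1-simplices (15): AB, AD, AE, AF, AG, BD, BE, BF, BG, DE, DF, DG, EF, EG, FG
  2-simplices (10): ABD, ABE, ADF, AEG, AFG, BDG, BEF, BFG, DEF, DEG

giving chain groups C_0 ≅ Z^6, C_1 ≅ Z^15, C_2 ≅ Z^10.

The boundary map ∂_1: C_1 → C_0 sends each edge [p,q] (with p < q) to q − p.
The 6×15 boundary matrix has rank 5 and Smith normal form diag(1,1,1,1,1).

∂_2: C_2 → C_1 sends each 2-simplex [p,q,r] to [q,r] − [p,r] + [p,q]. For instance
  ∂ABE = BE − AE + AB,
  ∂DEG = EG − DG + DE.
The 15×10 boundary matrix has rank 10 and Smith normal form diag(1,1,1,1,1,1,1,1,1,2).

Reading off H_k = ker ∂_k / im ∂_{k+1}:

  H_0: rank C_0 − rank ∂_1 = 6 − 5 = 1, and the invariant factors of ∂_1 are all 1, so H_0 ≅ Z.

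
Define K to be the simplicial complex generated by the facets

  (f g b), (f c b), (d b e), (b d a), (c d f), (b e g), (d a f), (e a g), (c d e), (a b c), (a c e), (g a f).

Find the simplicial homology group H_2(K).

H_2 = 0.

We work with the vertex ordering a < b < c < d < e < f < g. The simplices of K, each written with vertices in increasing order, are:

  0-simplices (7): a, b, c, d, e, f, g
  1-simplices (18): ab, ac, ad, ae, af, ag, bc, bd, be, bf, bg, cd, ce, cf, de, df, eg, fg
  2-simplices (12): abc, abd, ace, adf, aeg, afg, bcf, bde, beg, bfg, cde, cdf

Hence C_0 ≅ Z^7, C_1 ≅ Z^18, C_2 ≅ Z^12.

The boundary map ∂_1: C_1 → C_0 is given by ∂[p,q] = [q] − [p]. For instance
  ∂cf = f − c.
The resulting 7×18 matrix has rank 6, and its Smith normal form has invariant factors (1,1,1,1,1,1).

The boundary map ∂_2: C_2 → C_1 maps a triangle to the signed sum of its edges. For instance
  ∂bfg = fg − bg + bf,
  ∂beg = eg − bg + be.
The resulting 18×12 matrix has rank 12, and its Smith normal form has invariant factors (1,1,1,1,1,1,1,1,1,1,1,2).

From H_k ≅ ker(∂_k) / im(∂_{k+1}) we obtain:

  H_2: rank ker ∂_2 − rank ∂_3 = (12 − 12) − 0 = 0, and there is no ∂_3, so H_2 = 0.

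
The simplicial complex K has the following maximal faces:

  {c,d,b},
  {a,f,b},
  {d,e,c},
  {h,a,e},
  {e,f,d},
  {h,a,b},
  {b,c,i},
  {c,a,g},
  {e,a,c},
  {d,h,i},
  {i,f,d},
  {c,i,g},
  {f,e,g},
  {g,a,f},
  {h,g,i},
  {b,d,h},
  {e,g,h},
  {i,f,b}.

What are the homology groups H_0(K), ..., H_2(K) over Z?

Take the total order a < b < c < d < e < f < g < h < i on the vertex set. Then K (dimension 2) consists of the simplices:

  0-simplices (9): a, b, c, d, e, f, g, h, i
  1-simplices (27): ab, ac, ae, af, ag, ah, bc, bd, bf, bh, bi, cd, ce, cg, ci, de, df, dh, di, ef, eg, eh, fg, fi, gh, gi, hi
  2-simplices (18): abf, abh, ace, acg, aeh, afg, bcd, bci, bdh, bfi, cde, cgi, def, dfi, dhi, efg, egh, ghi

so the chain groups are C_0 ≅ Z^9, C_1 ≅ Z^27, C_2 ≅ Z^18.

Boundary ∂_1: C_1 → C_0 sends each edge [p,q] (with p < q) to q − p. For instance
  ∂bd = d − b.
The resulting 9×27 matrix has rank 8, and its Smith normal form has invariant factors (1,1,1,1,1,1,1,1).

The boundary map ∂_2: C_2 → C_1 sends each 2-simplex [p,q,r] to [q,r] − [p,r] + [p,q]. For instance
  ∂bdh = dh − bh + bd,
  ∂aeh = eh − ah + ae.
As a 27×18 matrix over Z this has rank 18, with invariant factors (1,1,1,1,1,1,1,1,1,1,1,1,1,1,1,1,1,2).

Now H_k = ker ∂_k / im ∂_{k+1}, so:

  H_0: rank C_0 − rank ∂_1 = 9 − 8 = 1, and the invariant factors of ∂_1 are all 1, so H_0 ≅ Z.
  H_1: rank ker ∂_1 − rank ∂_2 = (27 − 8) − 18 = 1, and ∂_2 has invariant factor 2 > 1, so H_1 ≅ Z ⊕ Z/2.
  H_2: rank ker ∂_2 − rank ∂_3 = (18 − 18) − 0 = 0, and there is no ∂_3, so H_2 ≅ 0.

H_0 ≅ Z,  H_1 ≅ Z ⊕ Z/2,  H_2 = 0.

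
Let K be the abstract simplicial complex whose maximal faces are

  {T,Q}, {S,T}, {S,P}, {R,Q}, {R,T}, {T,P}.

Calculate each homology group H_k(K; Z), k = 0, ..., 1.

We work with the vertex ordering P < Q < R < S < T. The simplices of K, each written with vertices in increasing order, are:

  0-simplices (5): P, Q, R, S, T
  1-simplices (6): PS, PT, QR, QT, RT, ST

giving chain groups C_0 ≅ Z^5, C_1 ≅ Z^6.

∂_1: C_1 → C_0 sends each edge [p,q] (with p < q) to q − p. For instance
  ∂RT = T − R.
This gives a 5×6 integer matrix of rank 4; reducing to Smith normal form yields diagonal entries (1,1,1,1).

Now H_k = ker ∂_k / im ∂_{k+1}, so:

  H_0: rank C_0 − rank ∂_1 = 5 − 4 = 1, and the invariant factors of ∂_1 are all 1, so H_0 = Z.
  H_1: rank ker ∂_1 − rank ∂_2 = (6 − 4) − 0 = 2, and there is no ∂_2, so H_1 = Z^2.

(K is a triangulation of a wedge of 2 circles.)

H_0 = Z,  H_1 = Z^2.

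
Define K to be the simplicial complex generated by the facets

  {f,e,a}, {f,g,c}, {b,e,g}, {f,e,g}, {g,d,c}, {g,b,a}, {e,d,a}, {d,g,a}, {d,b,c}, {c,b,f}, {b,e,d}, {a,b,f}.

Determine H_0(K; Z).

H_0 ≅ Z.

Fix the vertex order a < b < c < d < e < f < g and write every simplex with vertices in increasing order. Then dim K = 2 and the simplices of K are:

  0-simplices (7): a, b, c, d, e, f, g
  1-simplices (18): ab, ad, ae, af, ag, bc, bd, be, bf, bg, cd, cf, cg, de, dg, ef, eg, fg
  2-simplices (12): abf, abg, ade, adg, aef, bcd, bcf, bde, beg, cdg, cfg, efg

giving chain groups C_0 ≅ Z^7, C_1 ≅ Z^18, C_2 ≅ Z^12.

Boundary ∂_1: C_1 → C_0 sends each edge [p,q] (with p < q) to q − p. For instance
  ∂cg = g − c.
The resulting 7×18 matrix has rank 6, and its Smith normal form has invariant factors (1,1,1,1,1,1).

The boundary map ∂_2: C_2 → C_1 maps a triangle to the signed sum of its edges. For instance
  ∂bcf = cf − bf + bc,
  ∂cfg = fg − cg + cf.
The 18×12 boundary matrix has rank 12 and Smith normal form diag(1,1,1,1,1,1,1,1,1,1,1,2).

From H_k ≅ ker(∂_k) / im(∂_{k+1}) we obtain:

  H_0: rank C_0 − rank ∂_1 = 7 − 6 = 1, and the invariant factors of ∂_1 are all 1, so H_0 ≅ Z.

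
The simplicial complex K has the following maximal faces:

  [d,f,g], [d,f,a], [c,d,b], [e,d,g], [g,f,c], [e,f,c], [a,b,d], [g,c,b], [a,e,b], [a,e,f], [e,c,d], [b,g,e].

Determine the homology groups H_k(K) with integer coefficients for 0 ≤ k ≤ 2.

H_0 = Z,  H_1 = Z/2Z,  H_2 = 0.

We work with the vertex ordering a < b < c < d < e < f < g. The simplices of K, each written with vertices in increasing order, are:

  0-simplices (7): a, b, c, d, e, f, g
  1-simplices (18): ab, ad, ae, af, bc, bd, be, bg, cd, ce, cf, cg, de, df, dg, ef, eg, fg
  2-simplices (12): abd, abe, adf, aef, bcd, bcg, beg, cde, cef, cfg, deg, dfg

so the chain groups are C_0 ≅ Z^7, C_1 ≅ Z^18, C_2 ≅ Z^12.

∂_1: C_1 → C_0 is given by ∂[p,q] = [q] − [p]. For instance
  ∂cg = g − c.
The 7×18 boundary matrix has rank 6 and Smith normal form diag(1,1,1,1,1,1).

Boundary ∂_2: C_2 → C_1 acts by ∂[p,q,r] = [q,r] − [p,r] + [p,q]. For instance
  ∂aef = ef − af + ae,
  ∂abe = be − ae + ab.
The resulting 18×12 matrix has rank 12, and its Smith normal form has invariant factors (1,1,1,1,1,1,1,1,1,1,1,2).

Now H_k = ker ∂_k / im ∂_{k+1}, so:

  H_0: rank C_0 − rank ∂_1 = 7 − 6 = 1, and the invariant factors of ∂_1 are all 1, so H_0 ≅ Z.
  H_1: rank ker ∂_1 − rank ∂_2 = (18 − 6) − 12 = 0, and ∂_2 has invariant factor 2 > 1, so H_1 ≅ Z/2Z.
  H_2: rank ker ∂_2 − rank ∂_3 = (12 − 12) − 0 = 0, and there is no ∂_3, so H_2 ≅ 0.

As a check, the Euler characteristic is 7 − 18 + 12 = 1, which agrees with 1 − 0 + 0 = 1.
(K is a triangulation of the real projective plane RP^2.)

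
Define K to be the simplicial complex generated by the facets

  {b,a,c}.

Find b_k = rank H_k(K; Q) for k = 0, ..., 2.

b_0 = 1, b_1 = 0, b_2 = 0.

Fix the vertex order a < b < c and write every simplex with vertices in increasing order. Then dim K = 2 and the simplices of K are:

  0-simplices (3): a, b, c
  1-simplices (3): ab, ac, bc
  2-simplices (1): abc

giving chain groups C_0 ≅ Z^3, C_1 ≅ Z^3, C_2 ≅ Z^1.

The boundary map ∂_1: C_1 → C_0 maps an edge to its endpoints' difference, ∂[p,q] = q − p.
The resulting 3×3 matrix has rank 2, and its Smith normal form has invariant factors (1,1).

Boundary ∂_2: C_2 → C_1 maps a triangle to the signed sum of its edges. For instance
  ∂abc = bc − ac + ab.
As a 3×1 matrix over Z this has rank 1, with invariant factors (1).

Reading off H_k = ker ∂_k / im ∂_{k+1}:

  H_0: rank C_0 − rank ∂_1 = 3 − 2 = 1, and the invariant factors of ∂_1 are all 1, so H_0 = Z.
  H_1: rank ker ∂_1 − rank ∂_2 = (3 − 2) − 1 = 0, and the invariant factors of ∂_2 are all 1, so H_1 = 0.
  H_2: rank ker ∂_2 − rank ∂_3 = (1 − 1) − 0 = 0, and there is no ∂_3, so H_2 = 0.

As a check, the Euler characteristic is 3 − 3 + 1 = 1, which agrees with 1 − 0 + 0 = 1.

Hence the Betti numbers are b_0 = 1, b_1 = 0, b_2 = 0.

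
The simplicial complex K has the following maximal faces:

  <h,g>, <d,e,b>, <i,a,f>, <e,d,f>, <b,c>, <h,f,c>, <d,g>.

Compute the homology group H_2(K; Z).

H_2 = 0.

Fix the vertex order a < b < c < d < e < f < g < h < i and write every simplex with vertices in increasing order. Then dim K = 2 and the simplices of K are:

  0-simplices (9): a, b, c, d, e, f, g, h, i
  1-simplices (14): af, ai, bc, bd, be, cf, ch, de, df, dg, ef, fh, fi, gh
  2-simplices (4): afi, bde, cfh, def

giving chain groups C_0 ≅ Z^9, C_1 ≅ Z^14, C_2 ≅ Z^4.

∂_1: C_1 → C_0 is given by ∂[p,q] = [q] − [p]. For instance
  ∂dg = g − d.
As a 9×14 matrix over Z this has rank 8, with invariant factors (1,1,1,1,1,1,1,1).

Boundary ∂_2: C_2 → C_1 acts by ∂[p,q,r] = [q,r] − [p,r] + [p,q]. For instance
  ∂bde = de − be + bd,
  ∂cfh = fh − ch + cf.
This gives a 14×4 integer matrix of rank 4; reducing to Smith normal form yields diagonal entries (1,1,1,1).

Now H_k = ker ∂_k / im ∂_{k+1}, so:

  H_2: rank ker ∂_2 − rank ∂_3 = (4 − 4) − 0 = 0, and there is no ∂_3, so H_2 ≅ 0.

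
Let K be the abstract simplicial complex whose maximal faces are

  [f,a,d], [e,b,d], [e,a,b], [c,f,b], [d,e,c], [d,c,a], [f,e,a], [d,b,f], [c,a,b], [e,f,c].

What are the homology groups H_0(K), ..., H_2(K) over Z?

H_0 = Z,  H_1 = Z_2,  H_2 = 0.

Take the total order a < b < c < d < e < f on the vertex set. Then K (dimension 2) consists of the simplices:

  0-simplices (6): a, b, c, d, e, f
  1-simplices (15): ab, ac, ad, ae, af, bc, bd, be, bf, cd, ce, cf, de, df, ef
  2-simplices (10): abc, abe, acd, adf, aef, bcf, bde, bdf, cde, cef

so the chain groups are C_0 ≅ Z^6, C_1 ≅ Z^15, C_2 ≅ Z^10.

∂_1: C_1 → C_0 sends each edge [p,q] (with p < q) to q − p.
The resulting 6×15 matrix has rank 5, and its Smith normal form has invariant factors (1,1,1,1,1).

∂_2: C_2 → C_1 maps a triangle to the signed sum of its edges. For instance
  ∂cef = ef − cf + ce,
  ∂bde = de − be + bd.
The 15×10 boundary matrix has rank 10 and Smith normal form diag(1,1,1,1,1,1,1,1,1,2).

Now H_k = ker ∂_k / im ∂_{k+1}, so:

  H_0: rank C_0 − rank ∂_1 = 6 − 5 = 1, and the invariant factors of ∂_1 are all 1, so H_0 = Z.
  H_1: rank ker ∂_1 − rank ∂_2 = (15 − 5) − 10 = 0, and ∂_2 has invariant factor 2 > 1, so H_1 = Z_2.
  H_2: rank ker ∂_2 − rank ∂_3 = (10 − 10) − 0 = 0, and there is no ∂_3, so H_2 = 0.

As a check, the Euler characteristic is 6 − 15 + 10 = 1, which agrees with 1 − 0 + 0 = 1.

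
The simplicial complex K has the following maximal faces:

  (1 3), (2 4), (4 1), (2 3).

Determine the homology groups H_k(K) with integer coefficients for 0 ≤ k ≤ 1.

Take the total order 1 < 2 < 3 < 4 on the vertex set. Then K (dimension 1) consists of the simplices:

  0-simplices (4): [1], [2], [3], [4]
  1-simplices (4): [1,3], [1,4], [2,3], [2,4]

giving chain groups C_0 ≅ Z^4, C_1 ≅ Z^4.

The boundary map ∂_1: C_1 → C_0 sends each edge [p,q] (with p < q) to q − p. For instance
  ∂[2,4] = [4] − [2].
As a 4×4 matrix over Z this has rank 3, with invariant factors (1,1,1).

Now H_k = ker ∂_k / im ∂_{k+1}, so:

  H_0: rank C_0 − rank ∂_1 = 4 − 3 = 1, and the invariant factors of ∂_1 are all 1, so H_0 ≅ Z.
  H_1: rank ker ∂_1 − rank ∂_2 = (4 − 3) − 0 = 1, and there is no ∂_2, so H_1 ≅ Z.

(K is a triangulation of the circle S^1.)

H_0 ≅ Z,  H_1 ≅ Z.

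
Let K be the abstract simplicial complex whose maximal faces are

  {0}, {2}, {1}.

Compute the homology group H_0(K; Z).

Take the total order 0 < 1 < 2 on the vertex set. Then K (dimension 0) consists of the simplices:

  0-simplices (3): [0], [1], [2]

Hence C_0 ≅ Z^3.

Computing H_k = (kernel of ∂_k) / (image of ∂_{k+1}):

  H_0: rank C_0 − rank ∂_1 = 3 − 0 = 3, and there is no ∂_1, so H_0 = Z^3.

H_0 = Z^3.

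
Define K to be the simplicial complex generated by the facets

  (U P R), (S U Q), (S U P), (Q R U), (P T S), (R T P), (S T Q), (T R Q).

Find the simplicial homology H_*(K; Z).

Order the vertices as P < Q < R < S < T < U. Listing each simplex with vertices in this order, K has dimension 2 with simplices:

  0-simplices (6): P, Q, R, S, T, U
  1-simplices (12): PR, PS, PT, PU, QR, QS, QT, QU, RT, RU, ST, SU
  2-simplices (8): PRT, PRU, PST, PSU, QRT, QRU, QST, QSU

Hence C_0 ≅ Z^6, C_1 ≅ Z^12, C_2 ≅ Z^8.

Boundary ∂_1: C_1 → C_0 is given by ∂[p,q] = [q] − [p]. For instance
  ∂QU = U − Q.
The 6×12 boundary matrix has rank 5 and Smith normal form diag(1,1,1,1,1).

The boundary map ∂_2: C_2 → C_1 maps a triangle to the signed sum of its edges. For instance
  ∂QSU = SU − QU + QS,
  ∂PSU = SU − PU + PS.
The 12×8 boundary matrix has rank 7 and Smith normal form diag(1,1,1,1,1,1,1).

Computing H_k = (kernel of ∂_k) / (image of ∂_{k+1}):

  H_0: rank C_0 − rank ∂_1 = 6 − 5 = 1, and the invariant factors of ∂_1 are all 1, so H_0 = Z.
  H_1: rank ker ∂_1 − rank ∂_2 = (12 − 5) − 7 = 0, and the invariant factors of ∂_2 are all 1, so H_1 = 0.
  H_2: rank ker ∂_2 − rank ∂_3 = (8 − 7) − 0 = 1, and there is no ∂_3, so H_2 = Z.

H_0 = Z,  H_1 = 0,  H_2 = Z.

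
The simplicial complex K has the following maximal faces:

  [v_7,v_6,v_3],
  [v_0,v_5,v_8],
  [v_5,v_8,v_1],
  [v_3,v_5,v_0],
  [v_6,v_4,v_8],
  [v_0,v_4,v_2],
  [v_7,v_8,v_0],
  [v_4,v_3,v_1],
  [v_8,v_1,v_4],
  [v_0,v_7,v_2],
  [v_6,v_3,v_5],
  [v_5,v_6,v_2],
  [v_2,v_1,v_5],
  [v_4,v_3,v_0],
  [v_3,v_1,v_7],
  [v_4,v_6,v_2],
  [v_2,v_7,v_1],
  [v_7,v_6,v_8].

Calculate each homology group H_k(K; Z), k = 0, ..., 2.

Take the total order v_0 < v_1 < v_2 < v_3 < v_4 < v_5 < v_6 < v_7 < v_8 on the vertex set. Then K (dimension 2) consists of the simplices:

  0-simplices (9): [v_0], [v_1], [v_2], [v_3], [v_4], [v_5], [v_6], [v_7], [v_8]
  1-simplices (27): (27 of them)
  2-simplices (18): (18 of them)

Hence C_0 ≅ Z^9, C_1 ≅ Z^27, C_2 ≅ Z^18.

Boundary ∂_1: C_1 → C_0 sends each edge [p,q] (with p < q) to q − p. For instance
  ∂[v_4,v_8] = [v_8] − [v_4].
The 9×27 boundary matrix has rank 8 and Smith normal form diag(1,1,1,1,1,1,1,1).

Boundary ∂_2: C_2 → C_1 acts by ∂[p,q,r] = [q,r] − [p,r] + [p,q]. For instance
  ∂[v_2,v_5,v_6] = [v_5,v_6] − [v_2,v_6] + [v_2,v_5],
  ∂[v_6,v_7,v_8] = [v_7,v_8] − [v_6,v_8] + [v_6,v_7].
As a 27×18 matrix over Z this has rank 17, with invariant factors (1,1,1,1,1,1,1,1,1,1,1,1,1,1,1,1,1).

Now H_k = ker ∂_k / im ∂_{k+1}, so:

  H_0: rank C_0 − rank ∂_1 = 9 − 8 = 1, and the invariant factors of ∂_1 are all 1, so H_0 = Z.
  H_1: rank ker ∂_1 − rank ∂_2 = (27 − 8) − 17 = 2, and the invariant factors of ∂_2 are all 1, so H_1 = Z^2.
  H_2: rank ker ∂_2 − rank ∂_3 = (18 − 17) − 0 = 1, and there is no ∂_3, so H_2 = Z.

H_0 ≅ Z,  H_1 ≅ Z^2,  H_2 ≅ Z.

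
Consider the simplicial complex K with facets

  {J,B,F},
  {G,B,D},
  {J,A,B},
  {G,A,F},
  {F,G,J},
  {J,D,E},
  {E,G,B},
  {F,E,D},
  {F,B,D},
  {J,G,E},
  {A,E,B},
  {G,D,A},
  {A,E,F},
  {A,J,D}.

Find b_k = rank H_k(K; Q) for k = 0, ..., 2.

b_0 = 1, b_1 = 2, b_2 = 1.

We work with the vertex ordering A < B < D < E < F < G < J. The simplices of K, each written with vertices in increasing order, are:

  0-simplices (7): A, B, D, E, F, G, J
  1-simplices (21): AB, AD, AE, AF, AG, AJ, BD, BE, BF, BG, BJ, DE, DF, DG, DJ, EF, EG, EJ, FG, FJ, GJ
  2-simplices (14): ABE, ABJ, ADG, ADJ, AEF, AFG, BDF, BDG, BEG, BFJ, DEF, DEJ, EGJ, FGJ

Hence C_0 ≅ Z^7, C_1 ≅ Z^21, C_2 ≅ Z^14.

The boundary map ∂_1: C_1 → C_0 is given by ∂[p,q] = [q] − [p]. For instance
  ∂DE = E − D.
As a 7×21 matrix over Z this has rank 6, with invariant factors (1,1,1,1,1,1).

Boundary ∂_2: C_2 → C_1 acts by ∂[p,q,r] = [q,r] − [p,r] + [p,q]. For instance
  ∂DEJ = EJ − DJ + DE,
  ∂DEF = EF − DF + DE.
The resulting 21×14 matrix has rank 13, and its Smith normal form has invariant factors (1,1,1,1,1,1,1,1,1,1,1,1,1).

Now H_k = ker ∂_k / im ∂_{k+1}, so:

  H_0: rank C_0 − rank ∂_1 = 7 − 6 = 1, and the invariant factors of ∂_1 are all 1, so H_0 ≅ Z.
  H_1: rank ker ∂_1 − rank ∂_2 = (21 − 6) − 13 = 2, and the invariant factors of ∂_2 are all 1, so H_1 ≅ Z^2.
  H_2: rank ker ∂_2 − rank ∂_3 = (14 − 13) − 0 = 1, and there is no ∂_3, so H_2 ≅ Z.

Hence the Betti numbers are b_0 = 1, b_1 = 2, b_2 = 1.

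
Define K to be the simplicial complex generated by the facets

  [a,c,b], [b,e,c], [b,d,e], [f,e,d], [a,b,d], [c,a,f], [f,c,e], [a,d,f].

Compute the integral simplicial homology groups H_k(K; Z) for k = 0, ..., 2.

Take the total order a < b < c < d < e < f on the vertex set. Then K (dimension 2) consists of the simplices:

  0-simplices (6): a, b, c, d, e, f
  1-simplices (12): ab, ac, ad, af, bc, bd, be, ce, cf, de, df, ef
  2-simplices (8): abc, abd, acf, adf, bce, bde, cef, def

so the chain groups are C_0 ≅ Z^6, C_1 ≅ Z^12, C_2 ≅ Z^8.

Boundary ∂_1: C_1 → C_0 maps an edge to its endpoints' difference, ∂[p,q] = q − p. For instance
  ∂ce = e − c.
This gives a 6×12 integer matrix of rank 5; reducing to Smith normal form yields diagonal entries (1,1,1,1,1).

Boundary ∂_2: C_2 → C_1 acts by ∂[p,q,r] = [q,r] − [p,r] + [p,q]. For instance
  ∂bde = de − be + bd,
  ∂adf = df − af + ad.
The resulting 12×8 matrix has rank 7, and its Smith normal form has invariant factors (1,1,1,1,1,1,1).

Reading off H_k = ker ∂_k / im ∂_{k+1}:

  H_0: rank C_0 − rank ∂_1 = 6 − 5 = 1, and the invariant factors of ∂_1 are all 1, so H_0 ≅ Z.
  H_1: rank ker ∂_1 − rank ∂_2 = (12 − 5) − 7 = 0, and the invariant factors of ∂_2 are all 1, so H_1 ≅ 0.
  H_2: rank ker ∂_2 − rank ∂_3 = (8 − 7) − 0 = 1, and there is no ∂_3, so H_2 ≅ Z.

(K is a triangulation of the 2-sphere S^2.)

H_0 = Z,  H_1 = 0,  H_2 = Z.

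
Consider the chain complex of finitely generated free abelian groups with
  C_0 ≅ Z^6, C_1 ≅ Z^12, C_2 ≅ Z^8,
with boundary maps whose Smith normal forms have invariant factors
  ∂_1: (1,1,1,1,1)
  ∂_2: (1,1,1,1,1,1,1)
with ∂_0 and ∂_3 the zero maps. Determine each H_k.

H_0 = Z,  H_1 = 0,  H_2 = Z.

H_0: b_0 = 6 − 0 − 5 = 1; torsion from ∂_1 factors > 1: none. So H_0 = Z.
H_1: b_1 = 12 − 5 − 7 = 0; torsion from ∂_2 factors > 1: none. So H_1 = 0.
H_2: b_2 = 8 − 7 − 0 = 1; torsion from ∂_3 factors > 1: none. So H_2 = Z.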